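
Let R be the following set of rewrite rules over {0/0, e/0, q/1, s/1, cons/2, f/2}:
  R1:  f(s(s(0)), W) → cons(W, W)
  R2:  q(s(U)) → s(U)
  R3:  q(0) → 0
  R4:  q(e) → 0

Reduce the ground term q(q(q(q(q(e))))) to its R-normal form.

1. q(q(q(q(q(e)))))  →  q(q(q(q(0))))   [R4 at 1.1.1.1]
2. q(q(q(q(0))))  →  q(q(q(0)))   [R3 at 1.1.1]
3. q(q(q(0)))  →  q(q(0))   [R3 at 1.1]
4. q(q(0))  →  q(0)   [R3 at 1]
5. q(0)  →  0   [R3 at ε]

0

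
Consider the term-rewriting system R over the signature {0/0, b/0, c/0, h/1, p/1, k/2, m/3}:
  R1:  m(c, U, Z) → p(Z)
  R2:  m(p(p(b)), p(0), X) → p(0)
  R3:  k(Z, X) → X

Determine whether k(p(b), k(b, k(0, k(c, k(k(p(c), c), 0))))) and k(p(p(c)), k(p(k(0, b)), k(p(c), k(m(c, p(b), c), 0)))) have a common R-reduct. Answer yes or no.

Reduce t₁ = k(p(b), k(b, k(0, k(c, k(k(p(c), c), 0))))):
1. k(p(b), k(b, k(0, k(c, k(k(p(c), c), 0)))))  →  k(b, k(0, k(c, k(k(p(c), c), 0))))   [R3 at ε]
2. k(b, k(0, k(c, k(k(p(c), c), 0))))  →  k(0, k(c, k(k(p(c), c), 0)))   [R3 at ε]
3. k(0, k(c, k(k(p(c), c), 0)))  →  k(c, k(k(p(c), c), 0))   [R3 at ε]
4. k(c, k(k(p(c), c), 0))  →  k(k(p(c), c), 0)   [R3 at ε]
5. k(k(p(c), c), 0)  →  0   [R3 at ε]

Reduce t₂ = k(p(p(c)), k(p(k(0, b)), k(p(c), k(m(c, p(b), c), 0)))):
1. k(p(p(c)), k(p(k(0, b)), k(p(c), k(m(c, p(b), c), 0))))  →  k(p(k(0, b)), k(p(c), k(m(c, p(b), c), 0)))   [R3 at ε]
2. k(p(k(0, b)), k(p(c), k(m(c, p(b), c), 0)))  →  k(p(c), k(m(c, p(b), c), 0))   [R3 at ε]
3. k(p(c), k(m(c, p(b), c), 0))  →  k(m(c, p(b), c), 0)   [R3 at ε]
4. k(m(c, p(b), c), 0)  →  0   [R3 at ε]

yes — NF(t₁) = 0, NF(t₂) = 0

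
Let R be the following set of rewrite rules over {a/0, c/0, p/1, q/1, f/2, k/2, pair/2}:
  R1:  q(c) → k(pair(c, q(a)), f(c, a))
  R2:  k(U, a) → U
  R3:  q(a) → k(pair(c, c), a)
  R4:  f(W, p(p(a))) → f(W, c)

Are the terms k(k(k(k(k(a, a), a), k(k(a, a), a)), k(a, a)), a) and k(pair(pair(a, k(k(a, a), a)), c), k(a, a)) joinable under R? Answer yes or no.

no — NF(t₁) = a, NF(t₂) = pair(pair(a, a), c)

Reduce t₁ = k(k(k(k(k(a, a), a), k(k(a, a), a)), k(a, a)), a):
1. k(k(k(k(k(a, a), a), k(k(a, a), a)), k(a, a)), a)  →  k(k(k(k(a, a), a), k(k(a, a), a)), k(a, a))   [R2 at ε]
2. k(k(k(k(a, a), a), k(k(a, a), a)), k(a, a))  →  k(k(k(a, a), k(k(a, a), a)), k(a, a))   [R2 at 1.1]
3. k(k(k(a, a), k(k(a, a), a)), k(a, a))  →  k(k(a, k(k(a, a), a)), k(a, a))   [R2 at 1.1]
4. k(k(a, k(k(a, a), a)), k(a, a))  →  k(k(a, k(a, a)), k(a, a))   [R2 at 1.2]
5. k(k(a, k(a, a)), k(a, a))  →  k(k(a, a), k(a, a))   [R2 at 1.2]
6. k(k(a, a), k(a, a))  →  k(a, k(a, a))   [R2 at 1]
7. k(a, k(a, a))  →  k(a, a)   [R2 at 2]
8. k(a, a)  →  a   [R2 at ε]

Reduce t₂ = k(pair(pair(a, k(k(a, a), a)), c), k(a, a)):
1. k(pair(pair(a, k(k(a, a), a)), c), k(a, a))  →  k(pair(pair(a, k(a, a)), c), k(a, a))   [R2 at 1.1.2]
2. k(pair(pair(a, k(a, a)), c), k(a, a))  →  k(pair(pair(a, a), c), k(a, a))   [R2 at 1.1.2]
3. k(pair(pair(a, a), c), k(a, a))  →  k(pair(pair(a, a), c), a)   [R2 at 2]
4. k(pair(pair(a, a), c), a)  →  pair(pair(a, a), c)   [R2 at ε]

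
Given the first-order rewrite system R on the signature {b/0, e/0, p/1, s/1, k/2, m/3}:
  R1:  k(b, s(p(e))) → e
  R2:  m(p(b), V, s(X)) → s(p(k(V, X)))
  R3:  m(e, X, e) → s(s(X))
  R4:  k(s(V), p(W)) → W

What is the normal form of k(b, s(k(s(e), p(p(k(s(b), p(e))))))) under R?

1. k(b, s(k(s(e), p(p(k(s(b), p(e)))))))  →  k(b, s(p(k(s(b), p(e)))))   [R4 at 2.1]
2. k(b, s(p(k(s(b), p(e)))))  →  k(b, s(p(e)))   [R4 at 2.1.1]
3. k(b, s(p(e)))  →  e   [R1 at ε]

e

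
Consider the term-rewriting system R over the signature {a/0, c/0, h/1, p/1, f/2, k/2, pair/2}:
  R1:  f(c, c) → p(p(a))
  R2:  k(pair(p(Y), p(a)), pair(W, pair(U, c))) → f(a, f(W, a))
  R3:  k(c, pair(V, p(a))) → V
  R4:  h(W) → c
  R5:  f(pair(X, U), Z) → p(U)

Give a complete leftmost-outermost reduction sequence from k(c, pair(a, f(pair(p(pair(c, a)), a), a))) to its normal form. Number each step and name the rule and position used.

a

1. k(c, pair(a, f(pair(p(pair(c, a)), a), a)))  →  k(c, pair(a, p(a)))   [R5 at 2.2]
2. k(c, pair(a, p(a)))  →  a   [R3 at ε]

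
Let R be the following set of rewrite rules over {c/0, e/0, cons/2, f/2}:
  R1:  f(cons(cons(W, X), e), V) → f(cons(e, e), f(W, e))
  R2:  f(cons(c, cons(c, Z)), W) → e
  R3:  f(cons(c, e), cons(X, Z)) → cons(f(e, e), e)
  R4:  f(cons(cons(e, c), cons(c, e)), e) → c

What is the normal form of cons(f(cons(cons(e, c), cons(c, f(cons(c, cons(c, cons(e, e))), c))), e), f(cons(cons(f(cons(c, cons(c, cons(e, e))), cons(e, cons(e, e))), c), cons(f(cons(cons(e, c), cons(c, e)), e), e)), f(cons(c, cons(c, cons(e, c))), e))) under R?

cons(c, c)

1. cons(f(cons(cons(e, c), cons(c, f(cons(c, cons(c, cons(e, e))), c))), e), f(cons(cons(f(cons(c, cons(c, cons(e, e))), cons(e, cons(e, e))), c), cons(f(cons(cons(e, c), cons(c, e)), e), e)), f(cons(c, cons(c, cons(e, c))), e)))  →  cons(f(cons(cons(e, c), cons(c, e)), e), f(cons(cons(f(cons(c, cons(c, cons(e, e))), cons(e, cons(e, e))), c), cons(f(cons(cons(e, c), cons(c, e)), e), e)), f(cons(c, cons(c, cons(e, c))), e)))   [R2 at 1.1.2.2]
2. cons(f(cons(cons(e, c), cons(c, e)), e), f(cons(cons(f(cons(c, cons(c, cons(e, e))), cons(e, cons(e, e))), c), cons(f(cons(cons(e, c), cons(c, e)), e), e)), f(cons(c, cons(c, cons(e, c))), e)))  →  cons(c, f(cons(cons(f(cons(c, cons(c, cons(e, e))), cons(e, cons(e, e))), c), cons(f(cons(cons(e, c), cons(c, e)), e), e)), f(cons(c, cons(c, cons(e, c))), e)))   [R4 at 1]
3. cons(c, f(cons(cons(f(cons(c, cons(c, cons(e, e))), cons(e, cons(e, e))), c), cons(f(cons(cons(e, c), cons(c, e)), e), e)), f(cons(c, cons(c, cons(e, c))), e)))  →  cons(c, f(cons(cons(e, c), cons(f(cons(cons(e, c), cons(c, e)), e), e)), f(cons(c, cons(c, cons(e, c))), e)))   [R2 at 2.1.1.1]
4. cons(c, f(cons(cons(e, c), cons(f(cons(cons(e, c), cons(c, e)), e), e)), f(cons(c, cons(c, cons(e, c))), e)))  →  cons(c, f(cons(cons(e, c), cons(c, e)), f(cons(c, cons(c, cons(e, c))), e)))   [R4 at 2.1.2.1]
5. cons(c, f(cons(cons(e, c), cons(c, e)), f(cons(c, cons(c, cons(e, c))), e)))  →  cons(c, f(cons(cons(e, c), cons(c, e)), e))   [R2 at 2.2]
6. cons(c, f(cons(cons(e, c), cons(c, e)), e))  →  cons(c, c)   [R4 at 2]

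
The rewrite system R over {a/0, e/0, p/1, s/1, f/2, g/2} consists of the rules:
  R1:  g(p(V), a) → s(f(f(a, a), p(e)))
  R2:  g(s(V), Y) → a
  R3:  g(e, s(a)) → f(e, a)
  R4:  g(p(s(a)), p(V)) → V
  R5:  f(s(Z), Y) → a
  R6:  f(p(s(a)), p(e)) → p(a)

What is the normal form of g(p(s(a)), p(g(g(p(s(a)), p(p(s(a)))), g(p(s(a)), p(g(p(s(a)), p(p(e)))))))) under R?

1. g(p(s(a)), p(g(g(p(s(a)), p(p(s(a)))), g(p(s(a)), p(g(p(s(a)), p(p(e))))))))  →  g(g(p(s(a)), p(p(s(a)))), g(p(s(a)), p(g(p(s(a)), p(p(e))))))   [R4 at ε]
2. g(g(p(s(a)), p(p(s(a)))), g(p(s(a)), p(g(p(s(a)), p(p(e))))))  →  g(p(s(a)), g(p(s(a)), p(g(p(s(a)), p(p(e))))))   [R4 at 1]
3. g(p(s(a)), g(p(s(a)), p(g(p(s(a)), p(p(e))))))  →  g(p(s(a)), g(p(s(a)), p(p(e))))   [R4 at 2]
4. g(p(s(a)), g(p(s(a)), p(p(e))))  →  g(p(s(a)), p(e))   [R4 at 2]
5. g(p(s(a)), p(e))  →  e   [R4 at ε]

e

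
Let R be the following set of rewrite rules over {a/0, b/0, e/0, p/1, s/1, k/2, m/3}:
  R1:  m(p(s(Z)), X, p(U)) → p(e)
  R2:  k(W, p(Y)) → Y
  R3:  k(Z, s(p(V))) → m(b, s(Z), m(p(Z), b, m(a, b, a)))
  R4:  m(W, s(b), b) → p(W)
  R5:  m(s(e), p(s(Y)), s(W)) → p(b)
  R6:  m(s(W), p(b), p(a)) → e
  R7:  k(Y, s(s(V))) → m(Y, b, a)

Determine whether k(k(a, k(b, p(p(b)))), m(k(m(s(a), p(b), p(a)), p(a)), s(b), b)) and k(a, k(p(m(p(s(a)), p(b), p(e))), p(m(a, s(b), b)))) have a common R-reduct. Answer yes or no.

Reduce t₁ = k(k(a, k(b, p(p(b)))), m(k(m(s(a), p(b), p(a)), p(a)), s(b), b)):
1. k(k(a, k(b, p(p(b)))), m(k(m(s(a), p(b), p(a)), p(a)), s(b), b))  →  k(k(a, p(b)), m(k(m(s(a), p(b), p(a)), p(a)), s(b), b))   [R2 at 1.2]
2. k(k(a, p(b)), m(k(m(s(a), p(b), p(a)), p(a)), s(b), b))  →  k(b, m(k(m(s(a), p(b), p(a)), p(a)), s(b), b))   [R2 at 1]
3. k(b, m(k(m(s(a), p(b), p(a)), p(a)), s(b), b))  →  k(b, p(k(m(s(a), p(b), p(a)), p(a))))   [R4 at 2]
4. k(b, p(k(m(s(a), p(b), p(a)), p(a))))  →  k(m(s(a), p(b), p(a)), p(a))   [R2 at ε]
5. k(m(s(a), p(b), p(a)), p(a))  →  a   [R2 at ε]

Reduce t₂ = k(a, k(p(m(p(s(a)), p(b), p(e))), p(m(a, s(b), b)))):
1. k(a, k(p(m(p(s(a)), p(b), p(e))), p(m(a, s(b), b))))  →  k(a, m(a, s(b), b))   [R2 at 2]
2. k(a, m(a, s(b), b))  →  k(a, p(a))   [R4 at 2]
3. k(a, p(a))  →  a   [R2 at ε]

yes — NF(t₁) = a, NF(t₂) = a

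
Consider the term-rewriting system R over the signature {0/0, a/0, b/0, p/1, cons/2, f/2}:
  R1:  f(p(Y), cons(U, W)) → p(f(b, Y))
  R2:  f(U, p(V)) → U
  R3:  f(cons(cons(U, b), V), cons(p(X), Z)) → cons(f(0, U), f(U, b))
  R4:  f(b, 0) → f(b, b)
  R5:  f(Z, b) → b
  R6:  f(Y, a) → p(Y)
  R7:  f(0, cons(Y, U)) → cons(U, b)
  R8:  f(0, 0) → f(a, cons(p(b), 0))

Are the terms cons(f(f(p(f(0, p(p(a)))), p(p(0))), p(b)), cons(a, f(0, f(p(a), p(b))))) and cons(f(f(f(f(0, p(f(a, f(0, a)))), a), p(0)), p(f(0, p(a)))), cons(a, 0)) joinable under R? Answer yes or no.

Reduce t₁ = cons(f(f(p(f(0, p(p(a)))), p(p(0))), p(b)), cons(a, f(0, f(p(a), p(b))))):
1. cons(f(f(p(f(0, p(p(a)))), p(p(0))), p(b)), cons(a, f(0, f(p(a), p(b)))))  →  cons(f(p(f(0, p(p(a)))), p(p(0))), cons(a, f(0, f(p(a), p(b)))))   [R2 at 1]
2. cons(f(p(f(0, p(p(a)))), p(p(0))), cons(a, f(0, f(p(a), p(b)))))  →  cons(p(f(0, p(p(a)))), cons(a, f(0, f(p(a), p(b)))))   [R2 at 1]
3. cons(p(f(0, p(p(a)))), cons(a, f(0, f(p(a), p(b)))))  →  cons(p(0), cons(a, f(0, f(p(a), p(b)))))   [R2 at 1.1]
4. cons(p(0), cons(a, f(0, f(p(a), p(b)))))  →  cons(p(0), cons(a, f(0, p(a))))   [R2 at 2.2.2]
5. cons(p(0), cons(a, f(0, p(a))))  →  cons(p(0), cons(a, 0))   [R2 at 2.2]

Reduce t₂ = cons(f(f(f(f(0, p(f(a, f(0, a)))), a), p(0)), p(f(0, p(a)))), cons(a, 0)):
1. cons(f(f(f(f(0, p(f(a, f(0, a)))), a), p(0)), p(f(0, p(a)))), cons(a, 0))  →  cons(f(f(f(0, p(f(a, f(0, a)))), a), p(0)), cons(a, 0))   [R2 at 1]
2. cons(f(f(f(0, p(f(a, f(0, a)))), a), p(0)), cons(a, 0))  →  cons(f(f(0, p(f(a, f(0, a)))), a), cons(a, 0))   [R2 at 1]
3. cons(f(f(0, p(f(a, f(0, a)))), a), cons(a, 0))  →  cons(p(f(0, p(f(a, f(0, a))))), cons(a, 0))   [R6 at 1]
4. cons(p(f(0, p(f(a, f(0, a))))), cons(a, 0))  →  cons(p(0), cons(a, 0))   [R2 at 1.1]

yes — NF(t₁) = cons(p(0), cons(a, 0)), NF(t₂) = cons(p(0), cons(a, 0))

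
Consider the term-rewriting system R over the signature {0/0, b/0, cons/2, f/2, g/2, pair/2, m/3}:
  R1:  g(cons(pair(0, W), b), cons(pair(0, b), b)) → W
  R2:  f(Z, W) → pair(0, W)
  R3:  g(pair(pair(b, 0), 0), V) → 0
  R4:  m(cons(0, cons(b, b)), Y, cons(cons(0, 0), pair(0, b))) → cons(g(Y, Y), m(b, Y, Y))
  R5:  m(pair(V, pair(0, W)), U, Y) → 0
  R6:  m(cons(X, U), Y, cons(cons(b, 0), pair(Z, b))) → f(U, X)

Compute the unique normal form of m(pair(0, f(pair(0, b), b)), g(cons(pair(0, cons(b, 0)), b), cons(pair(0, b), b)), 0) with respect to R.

0

1. m(pair(0, f(pair(0, b), b)), g(cons(pair(0, cons(b, 0)), b), cons(pair(0, b), b)), 0)  →  m(pair(0, pair(0, b)), g(cons(pair(0, cons(b, 0)), b), cons(pair(0, b), b)), 0)   [R2 at 1.2]
2. m(pair(0, pair(0, b)), g(cons(pair(0, cons(b, 0)), b), cons(pair(0, b), b)), 0)  →  0   [R5 at ε]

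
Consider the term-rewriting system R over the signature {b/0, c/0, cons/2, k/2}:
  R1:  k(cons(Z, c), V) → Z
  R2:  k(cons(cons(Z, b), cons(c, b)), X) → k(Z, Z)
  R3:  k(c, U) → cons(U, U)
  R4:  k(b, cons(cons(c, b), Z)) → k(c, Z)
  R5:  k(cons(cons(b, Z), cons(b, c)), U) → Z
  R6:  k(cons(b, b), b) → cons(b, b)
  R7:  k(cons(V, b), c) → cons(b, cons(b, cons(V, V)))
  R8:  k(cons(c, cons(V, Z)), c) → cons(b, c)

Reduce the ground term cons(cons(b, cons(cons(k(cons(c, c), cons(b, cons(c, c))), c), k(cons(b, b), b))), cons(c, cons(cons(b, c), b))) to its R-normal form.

1. cons(cons(b, cons(cons(k(cons(c, c), cons(b, cons(c, c))), c), k(cons(b, b), b))), cons(c, cons(cons(b, c), b)))  →  cons(cons(b, cons(cons(c, c), k(cons(b, b), b))), cons(c, cons(cons(b, c), b)))   [R1 at 1.2.1.1]
2. cons(cons(b, cons(cons(c, c), k(cons(b, b), b))), cons(c, cons(cons(b, c), b)))  →  cons(cons(b, cons(cons(c, c), cons(b, b))), cons(c, cons(cons(b, c), b)))   [R6 at 1.2.2]

cons(cons(b, cons(cons(c, c), cons(b, b))), cons(c, cons(cons(b, c), b)))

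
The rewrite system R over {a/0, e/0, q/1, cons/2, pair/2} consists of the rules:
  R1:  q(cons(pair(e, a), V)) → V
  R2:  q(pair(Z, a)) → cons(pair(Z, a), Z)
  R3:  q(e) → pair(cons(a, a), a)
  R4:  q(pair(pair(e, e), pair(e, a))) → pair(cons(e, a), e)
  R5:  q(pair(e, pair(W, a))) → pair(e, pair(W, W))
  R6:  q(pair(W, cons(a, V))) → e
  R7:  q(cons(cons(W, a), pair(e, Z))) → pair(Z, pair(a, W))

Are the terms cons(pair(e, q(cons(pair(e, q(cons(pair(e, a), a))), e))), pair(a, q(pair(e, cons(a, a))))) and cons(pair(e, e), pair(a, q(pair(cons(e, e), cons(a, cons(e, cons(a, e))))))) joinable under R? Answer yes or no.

yes — NF(t₁) = cons(pair(e, e), pair(a, e)), NF(t₂) = cons(pair(e, e), pair(a, e))

Reduce t₁ = cons(pair(e, q(cons(pair(e, q(cons(pair(e, a), a))), e))), pair(a, q(pair(e, cons(a, a))))):
1. cons(pair(e, q(cons(pair(e, q(cons(pair(e, a), a))), e))), pair(a, q(pair(e, cons(a, a)))))  →  cons(pair(e, q(cons(pair(e, a), e))), pair(a, q(pair(e, cons(a, a)))))   [R1 at 1.2.1.1.2]
2. cons(pair(e, q(cons(pair(e, a), e))), pair(a, q(pair(e, cons(a, a)))))  →  cons(pair(e, e), pair(a, q(pair(e, cons(a, a)))))   [R1 at 1.2]
3. cons(pair(e, e), pair(a, q(pair(e, cons(a, a)))))  →  cons(pair(e, e), pair(a, e))   [R6 at 2.2]

Reduce t₂ = cons(pair(e, e), pair(a, q(pair(cons(e, e), cons(a, cons(e, cons(a, e))))))):
1. cons(pair(e, e), pair(a, q(pair(cons(e, e), cons(a, cons(e, cons(a, e)))))))  →  cons(pair(e, e), pair(a, e))   [R6 at 2.2]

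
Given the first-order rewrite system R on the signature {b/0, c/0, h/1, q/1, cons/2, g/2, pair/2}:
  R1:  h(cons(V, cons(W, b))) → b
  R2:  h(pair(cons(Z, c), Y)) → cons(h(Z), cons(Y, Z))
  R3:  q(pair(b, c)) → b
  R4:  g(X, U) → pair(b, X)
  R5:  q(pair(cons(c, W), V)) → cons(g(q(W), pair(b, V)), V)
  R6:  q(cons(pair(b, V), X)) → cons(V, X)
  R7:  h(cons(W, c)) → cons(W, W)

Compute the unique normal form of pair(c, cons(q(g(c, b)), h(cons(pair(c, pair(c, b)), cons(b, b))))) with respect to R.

pair(c, cons(b, b))

1. pair(c, cons(q(g(c, b)), h(cons(pair(c, pair(c, b)), cons(b, b)))))  →  pair(c, cons(q(pair(b, c)), h(cons(pair(c, pair(c, b)), cons(b, b)))))   [R4 at 2.1.1]
2. pair(c, cons(q(pair(b, c)), h(cons(pair(c, pair(c, b)), cons(b, b)))))  →  pair(c, cons(b, h(cons(pair(c, pair(c, b)), cons(b, b)))))   [R3 at 2.1]
3. pair(c, cons(b, h(cons(pair(c, pair(c, b)), cons(b, b)))))  →  pair(c, cons(b, b))   [R1 at 2.2]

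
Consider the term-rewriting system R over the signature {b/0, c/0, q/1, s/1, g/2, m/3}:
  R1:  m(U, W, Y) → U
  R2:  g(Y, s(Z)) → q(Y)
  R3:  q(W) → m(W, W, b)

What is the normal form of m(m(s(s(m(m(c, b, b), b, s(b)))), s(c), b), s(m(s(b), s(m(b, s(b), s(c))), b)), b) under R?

s(s(c))

1. m(m(s(s(m(m(c, b, b), b, s(b)))), s(c), b), s(m(s(b), s(m(b, s(b), s(c))), b)), b)  →  m(s(s(m(m(c, b, b), b, s(b)))), s(c), b)   [R1 at ε]
2. m(s(s(m(m(c, b, b), b, s(b)))), s(c), b)  →  s(s(m(m(c, b, b), b, s(b))))   [R1 at ε]
3. s(s(m(m(c, b, b), b, s(b))))  →  s(s(m(c, b, b)))   [R1 at 1.1]
4. s(s(m(c, b, b)))  →  s(s(c))   [R1 at 1.1]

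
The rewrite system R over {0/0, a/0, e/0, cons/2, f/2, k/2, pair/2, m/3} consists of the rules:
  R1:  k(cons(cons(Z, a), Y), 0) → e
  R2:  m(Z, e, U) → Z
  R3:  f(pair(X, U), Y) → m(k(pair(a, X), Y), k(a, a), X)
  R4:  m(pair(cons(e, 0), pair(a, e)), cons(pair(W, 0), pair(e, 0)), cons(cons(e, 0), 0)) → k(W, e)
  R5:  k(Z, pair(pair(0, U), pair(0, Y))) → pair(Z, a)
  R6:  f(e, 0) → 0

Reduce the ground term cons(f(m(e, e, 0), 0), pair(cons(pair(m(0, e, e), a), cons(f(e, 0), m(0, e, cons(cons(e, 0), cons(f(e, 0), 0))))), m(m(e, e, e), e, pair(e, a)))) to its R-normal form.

cons(0, pair(cons(pair(0, a), cons(0, 0)), e))

1. cons(f(m(e, e, 0), 0), pair(cons(pair(m(0, e, e), a), cons(f(e, 0), m(0, e, cons(cons(e, 0), cons(f(e, 0), 0))))), m(m(e, e, e), e, pair(e, a))))  →  cons(f(e, 0), pair(cons(pair(m(0, e, e), a), cons(f(e, 0), m(0, e, cons(cons(e, 0), cons(f(e, 0), 0))))), m(m(e, e, e), e, pair(e, a))))   [R2 at 1.1]
2. cons(f(e, 0), pair(cons(pair(m(0, e, e), a), cons(f(e, 0), m(0, e, cons(cons(e, 0), cons(f(e, 0), 0))))), m(m(e, e, e), e, pair(e, a))))  →  cons(0, pair(cons(pair(m(0, e, e), a), cons(f(e, 0), m(0, e, cons(cons(e, 0), cons(f(e, 0), 0))))), m(m(e, e, e), e, pair(e, a))))   [R6 at 1]
3. cons(0, pair(cons(pair(m(0, e, e), a), cons(f(e, 0), m(0, e, cons(cons(e, 0), cons(f(e, 0), 0))))), m(m(e, e, e), e, pair(e, a))))  →  cons(0, pair(cons(pair(0, a), cons(f(e, 0), m(0, e, cons(cons(e, 0), cons(f(e, 0), 0))))), m(m(e, e, e), e, pair(e, a))))   [R2 at 2.1.1.1]
4. cons(0, pair(cons(pair(0, a), cons(f(e, 0), m(0, e, cons(cons(e, 0), cons(f(e, 0), 0))))), m(m(e, e, e), e, pair(e, a))))  →  cons(0, pair(cons(pair(0, a), cons(0, m(0, e, cons(cons(e, 0), cons(f(e, 0), 0))))), m(m(e, e, e), e, pair(e, a))))   [R6 at 2.1.2.1]
5. cons(0, pair(cons(pair(0, a), cons(0, m(0, e, cons(cons(e, 0), cons(f(e, 0), 0))))), m(m(e, e, e), e, pair(e, a))))  →  cons(0, pair(cons(pair(0, a), cons(0, 0)), m(m(e, e, e), e, pair(e, a))))   [R2 at 2.1.2.2]
6. cons(0, pair(cons(pair(0, a), cons(0, 0)), m(m(e, e, e), e, pair(e, a))))  →  cons(0, pair(cons(pair(0, a), cons(0, 0)), m(e, e, e)))   [R2 at 2.2]
7. cons(0, pair(cons(pair(0, a), cons(0, 0)), m(e, e, e)))  →  cons(0, pair(cons(pair(0, a), cons(0, 0)), e))   [R2 at 2.2]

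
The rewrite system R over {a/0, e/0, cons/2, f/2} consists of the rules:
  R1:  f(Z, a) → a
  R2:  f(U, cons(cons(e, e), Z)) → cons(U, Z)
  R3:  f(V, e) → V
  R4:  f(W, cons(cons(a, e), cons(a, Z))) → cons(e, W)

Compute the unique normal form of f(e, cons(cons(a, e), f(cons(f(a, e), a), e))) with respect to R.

cons(e, e)

1. f(e, cons(cons(a, e), f(cons(f(a, e), a), e)))  →  f(e, cons(cons(a, e), cons(f(a, e), a)))   [R3 at 2.2]
2. f(e, cons(cons(a, e), cons(f(a, e), a)))  →  f(e, cons(cons(a, e), cons(a, a)))   [R3 at 2.2.1]
3. f(e, cons(cons(a, e), cons(a, a)))  →  cons(e, e)   [R4 at ε]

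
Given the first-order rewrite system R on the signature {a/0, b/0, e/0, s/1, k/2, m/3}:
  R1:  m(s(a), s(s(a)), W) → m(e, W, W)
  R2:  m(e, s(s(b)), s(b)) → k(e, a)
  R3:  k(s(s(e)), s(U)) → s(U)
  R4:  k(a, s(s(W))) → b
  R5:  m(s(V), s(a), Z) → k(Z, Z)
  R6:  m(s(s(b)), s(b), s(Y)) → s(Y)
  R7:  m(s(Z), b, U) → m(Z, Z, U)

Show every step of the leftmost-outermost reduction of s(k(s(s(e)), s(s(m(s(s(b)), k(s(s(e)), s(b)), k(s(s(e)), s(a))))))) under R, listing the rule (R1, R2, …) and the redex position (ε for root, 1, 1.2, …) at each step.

1. s(k(s(s(e)), s(s(m(s(s(b)), k(s(s(e)), s(b)), k(s(s(e)), s(a)))))))  →  s(s(s(m(s(s(b)), k(s(s(e)), s(b)), k(s(s(e)), s(a))))))   [R3 at 1]
2. s(s(s(m(s(s(b)), k(s(s(e)), s(b)), k(s(s(e)), s(a))))))  →  s(s(s(m(s(s(b)), s(b), k(s(s(e)), s(a))))))   [R3 at 1.1.1.2]
3. s(s(s(m(s(s(b)), s(b), k(s(s(e)), s(a))))))  →  s(s(s(m(s(s(b)), s(b), s(a)))))   [R3 at 1.1.1.3]
4. s(s(s(m(s(s(b)), s(b), s(a)))))  →  s(s(s(s(a))))   [R6 at 1.1.1]

s(s(s(s(a))))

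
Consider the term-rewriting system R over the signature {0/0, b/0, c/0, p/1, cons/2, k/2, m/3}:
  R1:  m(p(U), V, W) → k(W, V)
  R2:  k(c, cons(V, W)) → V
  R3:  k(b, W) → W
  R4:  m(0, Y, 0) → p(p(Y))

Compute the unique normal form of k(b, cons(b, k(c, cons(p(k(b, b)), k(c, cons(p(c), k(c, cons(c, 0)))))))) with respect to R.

cons(b, p(b))

1. k(b, cons(b, k(c, cons(p(k(b, b)), k(c, cons(p(c), k(c, cons(c, 0))))))))  →  cons(b, k(c, cons(p(k(b, b)), k(c, cons(p(c), k(c, cons(c, 0)))))))   [R3 at ε]
2. cons(b, k(c, cons(p(k(b, b)), k(c, cons(p(c), k(c, cons(c, 0)))))))  →  cons(b, p(k(b, b)))   [R2 at 2]
3. cons(b, p(k(b, b)))  →  cons(b, p(b))   [R3 at 2.1]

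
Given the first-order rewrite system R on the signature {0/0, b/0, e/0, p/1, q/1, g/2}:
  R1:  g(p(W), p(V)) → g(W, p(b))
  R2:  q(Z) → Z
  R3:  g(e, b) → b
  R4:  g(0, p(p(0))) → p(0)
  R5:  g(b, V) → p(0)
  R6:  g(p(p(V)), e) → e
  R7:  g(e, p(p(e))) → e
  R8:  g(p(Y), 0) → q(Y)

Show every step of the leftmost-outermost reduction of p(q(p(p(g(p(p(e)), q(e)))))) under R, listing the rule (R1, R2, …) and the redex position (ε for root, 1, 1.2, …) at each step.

p(p(p(e)))

1. p(q(p(p(g(p(p(e)), q(e))))))  →  p(p(p(g(p(p(e)), q(e)))))   [R2 at 1]
2. p(p(p(g(p(p(e)), q(e)))))  →  p(p(p(g(p(p(e)), e))))   [R2 at 1.1.1.2]
3. p(p(p(g(p(p(e)), e))))  →  p(p(p(e)))   [R6 at 1.1.1]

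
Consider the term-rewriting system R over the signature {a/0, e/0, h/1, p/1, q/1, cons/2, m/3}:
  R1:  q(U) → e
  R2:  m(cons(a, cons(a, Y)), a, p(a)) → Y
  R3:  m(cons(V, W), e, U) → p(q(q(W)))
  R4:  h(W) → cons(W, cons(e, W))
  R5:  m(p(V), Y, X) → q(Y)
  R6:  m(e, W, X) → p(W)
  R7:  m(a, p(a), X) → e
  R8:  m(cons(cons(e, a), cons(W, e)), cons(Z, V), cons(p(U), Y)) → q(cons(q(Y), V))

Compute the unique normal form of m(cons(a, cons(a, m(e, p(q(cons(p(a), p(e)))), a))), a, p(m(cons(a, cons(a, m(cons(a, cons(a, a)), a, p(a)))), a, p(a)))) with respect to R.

1. m(cons(a, cons(a, m(e, p(q(cons(p(a), p(e)))), a))), a, p(m(cons(a, cons(a, m(cons(a, cons(a, a)), a, p(a)))), a, p(a))))  →  m(cons(a, cons(a, p(p(q(cons(p(a), p(e))))))), a, p(m(cons(a, cons(a, m(cons(a, cons(a, a)), a, p(a)))), a, p(a))))   [R6 at 1.2.2]
2. m(cons(a, cons(a, p(p(q(cons(p(a), p(e))))))), a, p(m(cons(a, cons(a, m(cons(a, cons(a, a)), a, p(a)))), a, p(a))))  →  m(cons(a, cons(a, p(p(e)))), a, p(m(cons(a, cons(a, m(cons(a, cons(a, a)), a, p(a)))), a, p(a))))   [R1 at 1.2.2.1.1]
3. m(cons(a, cons(a, p(p(e)))), a, p(m(cons(a, cons(a, m(cons(a, cons(a, a)), a, p(a)))), a, p(a))))  →  m(cons(a, cons(a, p(p(e)))), a, p(m(cons(a, cons(a, a)), a, p(a))))   [R2 at 3.1]
4. m(cons(a, cons(a, p(p(e)))), a, p(m(cons(a, cons(a, a)), a, p(a))))  →  m(cons(a, cons(a, p(p(e)))), a, p(a))   [R2 at 3.1]
5. m(cons(a, cons(a, p(p(e)))), a, p(a))  →  p(p(e))   [R2 at ε]

p(p(e))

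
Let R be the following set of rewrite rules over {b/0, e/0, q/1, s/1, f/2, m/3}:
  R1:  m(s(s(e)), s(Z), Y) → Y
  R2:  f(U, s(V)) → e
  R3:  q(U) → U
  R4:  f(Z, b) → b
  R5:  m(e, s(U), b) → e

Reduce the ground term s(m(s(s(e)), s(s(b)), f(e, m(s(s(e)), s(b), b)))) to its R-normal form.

1. s(m(s(s(e)), s(s(b)), f(e, m(s(s(e)), s(b), b))))  →  s(f(e, m(s(s(e)), s(b), b)))   [R1 at 1]
2. s(f(e, m(s(s(e)), s(b), b)))  →  s(f(e, b))   [R1 at 1.2]
3. s(f(e, b))  →  s(b)   [R4 at 1]

s(b)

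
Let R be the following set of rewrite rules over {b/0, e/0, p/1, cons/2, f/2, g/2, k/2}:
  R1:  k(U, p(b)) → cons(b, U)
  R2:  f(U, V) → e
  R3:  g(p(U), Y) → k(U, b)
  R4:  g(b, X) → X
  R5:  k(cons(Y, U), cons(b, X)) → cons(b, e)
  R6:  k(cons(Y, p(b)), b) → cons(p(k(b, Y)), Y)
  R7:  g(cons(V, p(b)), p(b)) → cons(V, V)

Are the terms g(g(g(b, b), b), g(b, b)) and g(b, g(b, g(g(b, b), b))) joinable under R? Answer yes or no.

Reduce t₁ = g(g(g(b, b), b), g(b, b)):
1. g(g(g(b, b), b), g(b, b))  →  g(g(b, b), g(b, b))   [R4 at 1.1]
2. g(g(b, b), g(b, b))  →  g(b, g(b, b))   [R4 at 1]
3. g(b, g(b, b))  →  g(b, b)   [R4 at ε]
4. g(b, b)  →  b   [R4 at ε]

Reduce t₂ = g(b, g(b, g(g(b, b), b))):
1. g(b, g(b, g(g(b, b), b)))  →  g(b, g(g(b, b), b))   [R4 at ε]
2. g(b, g(g(b, b), b))  →  g(g(b, b), b)   [R4 at ε]
3. g(g(b, b), b)  →  g(b, b)   [R4 at 1]
4. g(b, b)  →  b   [R4 at ε]

yes — NF(t₁) = b, NF(t₂) = b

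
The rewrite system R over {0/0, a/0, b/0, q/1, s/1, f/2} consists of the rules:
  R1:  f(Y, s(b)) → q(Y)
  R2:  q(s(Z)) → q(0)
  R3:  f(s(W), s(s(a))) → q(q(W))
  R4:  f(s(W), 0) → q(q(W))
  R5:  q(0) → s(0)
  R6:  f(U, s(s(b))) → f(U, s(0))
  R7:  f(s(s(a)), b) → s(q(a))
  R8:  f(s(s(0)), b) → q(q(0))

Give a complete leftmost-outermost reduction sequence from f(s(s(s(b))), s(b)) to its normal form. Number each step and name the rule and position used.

s(0)

1. f(s(s(s(b))), s(b))  →  q(s(s(s(b))))   [R1 at ε]
2. q(s(s(s(b))))  →  q(0)   [R2 at ε]
3. q(0)  →  s(0)   [R5 at ε]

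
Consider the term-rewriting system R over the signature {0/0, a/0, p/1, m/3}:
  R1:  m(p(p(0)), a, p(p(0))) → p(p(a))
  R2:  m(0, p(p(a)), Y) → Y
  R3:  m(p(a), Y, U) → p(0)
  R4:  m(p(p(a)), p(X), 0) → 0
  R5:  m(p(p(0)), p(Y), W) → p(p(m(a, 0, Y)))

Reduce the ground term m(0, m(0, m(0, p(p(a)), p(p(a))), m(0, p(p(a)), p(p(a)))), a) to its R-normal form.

a

1. m(0, m(0, m(0, p(p(a)), p(p(a))), m(0, p(p(a)), p(p(a)))), a)  →  m(0, m(0, p(p(a)), m(0, p(p(a)), p(p(a)))), a)   [R2 at 2.2]
2. m(0, m(0, p(p(a)), m(0, p(p(a)), p(p(a)))), a)  →  m(0, m(0, p(p(a)), p(p(a))), a)   [R2 at 2]
3. m(0, m(0, p(p(a)), p(p(a))), a)  →  m(0, p(p(a)), a)   [R2 at 2]
4. m(0, p(p(a)), a)  →  a   [R2 at ε]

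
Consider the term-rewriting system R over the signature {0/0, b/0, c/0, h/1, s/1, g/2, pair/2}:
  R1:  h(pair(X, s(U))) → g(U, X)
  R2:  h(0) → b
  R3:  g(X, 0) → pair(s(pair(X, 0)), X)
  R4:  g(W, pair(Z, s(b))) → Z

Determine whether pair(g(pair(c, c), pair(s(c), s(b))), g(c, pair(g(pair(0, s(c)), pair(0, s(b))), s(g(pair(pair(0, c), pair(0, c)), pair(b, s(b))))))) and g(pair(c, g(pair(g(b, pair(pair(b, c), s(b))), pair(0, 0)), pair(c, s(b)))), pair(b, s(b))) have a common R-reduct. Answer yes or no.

Reduce t₁ = pair(g(pair(c, c), pair(s(c), s(b))), g(c, pair(g(pair(0, s(c)), pair(0, s(b))), s(g(pair(pair(0, c), pair(0, c)), pair(b, s(b))))))):
1. pair(g(pair(c, c), pair(s(c), s(b))), g(c, pair(g(pair(0, s(c)), pair(0, s(b))), s(g(pair(pair(0, c), pair(0, c)), pair(b, s(b)))))))  →  pair(s(c), g(c, pair(g(pair(0, s(c)), pair(0, s(b))), s(g(pair(pair(0, c), pair(0, c)), pair(b, s(b)))))))   [R4 at 1]
2. pair(s(c), g(c, pair(g(pair(0, s(c)), pair(0, s(b))), s(g(pair(pair(0, c), pair(0, c)), pair(b, s(b)))))))  →  pair(s(c), g(c, pair(0, s(g(pair(pair(0, c), pair(0, c)), pair(b, s(b)))))))   [R4 at 2.2.1]
3. pair(s(c), g(c, pair(0, s(g(pair(pair(0, c), pair(0, c)), pair(b, s(b)))))))  →  pair(s(c), g(c, pair(0, s(b))))   [R4 at 2.2.2.1]
4. pair(s(c), g(c, pair(0, s(b))))  →  pair(s(c), 0)   [R4 at 2]

Reduce t₂ = g(pair(c, g(pair(g(b, pair(pair(b, c), s(b))), pair(0, 0)), pair(c, s(b)))), pair(b, s(b))):
1. g(pair(c, g(pair(g(b, pair(pair(b, c), s(b))), pair(0, 0)), pair(c, s(b)))), pair(b, s(b)))  →  b   [R4 at ε]

no — NF(t₁) = pair(s(c), 0), NF(t₂) = b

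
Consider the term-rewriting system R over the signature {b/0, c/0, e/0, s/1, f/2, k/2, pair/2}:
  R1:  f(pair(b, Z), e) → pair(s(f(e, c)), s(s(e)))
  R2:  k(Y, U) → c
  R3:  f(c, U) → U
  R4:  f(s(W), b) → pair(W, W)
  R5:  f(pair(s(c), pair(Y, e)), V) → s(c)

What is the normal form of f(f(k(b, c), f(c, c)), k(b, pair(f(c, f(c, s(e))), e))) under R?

1. f(f(k(b, c), f(c, c)), k(b, pair(f(c, f(c, s(e))), e)))  →  f(f(c, f(c, c)), k(b, pair(f(c, f(c, s(e))), e)))   [R2 at 1.1]
2. f(f(c, f(c, c)), k(b, pair(f(c, f(c, s(e))), e)))  →  f(f(c, c), k(b, pair(f(c, f(c, s(e))), e)))   [R3 at 1]
3. f(f(c, c), k(b, pair(f(c, f(c, s(e))), e)))  →  f(c, k(b, pair(f(c, f(c, s(e))), e)))   [R3 at 1]
4. f(c, k(b, pair(f(c, f(c, s(e))), e)))  →  k(b, pair(f(c, f(c, s(e))), e))   [R3 at ε]
5. k(b, pair(f(c, f(c, s(e))), e))  →  c   [R2 at ε]

c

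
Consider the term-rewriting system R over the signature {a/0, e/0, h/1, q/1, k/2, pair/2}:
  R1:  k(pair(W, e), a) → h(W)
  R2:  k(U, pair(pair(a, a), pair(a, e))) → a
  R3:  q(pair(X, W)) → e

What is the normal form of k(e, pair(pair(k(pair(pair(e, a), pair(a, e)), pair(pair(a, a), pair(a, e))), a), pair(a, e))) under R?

a

1. k(e, pair(pair(k(pair(pair(e, a), pair(a, e)), pair(pair(a, a), pair(a, e))), a), pair(a, e)))  →  k(e, pair(pair(a, a), pair(a, e)))   [R2 at 2.1.1]
2. k(e, pair(pair(a, a), pair(a, e)))  →  a   [R2 at ε]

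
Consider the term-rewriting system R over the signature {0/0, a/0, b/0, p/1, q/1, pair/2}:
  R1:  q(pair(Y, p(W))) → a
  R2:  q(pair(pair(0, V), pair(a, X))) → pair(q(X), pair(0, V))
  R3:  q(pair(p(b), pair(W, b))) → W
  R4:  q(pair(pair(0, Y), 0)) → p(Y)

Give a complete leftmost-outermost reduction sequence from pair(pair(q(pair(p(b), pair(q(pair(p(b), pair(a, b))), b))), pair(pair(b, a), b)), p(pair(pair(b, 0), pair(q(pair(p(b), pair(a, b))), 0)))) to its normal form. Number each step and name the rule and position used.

pair(pair(a, pair(pair(b, a), b)), p(pair(pair(b, 0), pair(a, 0))))

1. pair(pair(q(pair(p(b), pair(q(pair(p(b), pair(a, b))), b))), pair(pair(b, a), b)), p(pair(pair(b, 0), pair(q(pair(p(b), pair(a, b))), 0))))  →  pair(pair(q(pair(p(b), pair(a, b))), pair(pair(b, a), b)), p(pair(pair(b, 0), pair(q(pair(p(b), pair(a, b))), 0))))   [R3 at 1.1]
2. pair(pair(q(pair(p(b), pair(a, b))), pair(pair(b, a), b)), p(pair(pair(b, 0), pair(q(pair(p(b), pair(a, b))), 0))))  →  pair(pair(a, pair(pair(b, a), b)), p(pair(pair(b, 0), pair(q(pair(p(b), pair(a, b))), 0))))   [R3 at 1.1]
3. pair(pair(a, pair(pair(b, a), b)), p(pair(pair(b, 0), pair(q(pair(p(b), pair(a, b))), 0))))  →  pair(pair(a, pair(pair(b, a), b)), p(pair(pair(b, 0), pair(a, 0))))   [R3 at 2.1.2.1]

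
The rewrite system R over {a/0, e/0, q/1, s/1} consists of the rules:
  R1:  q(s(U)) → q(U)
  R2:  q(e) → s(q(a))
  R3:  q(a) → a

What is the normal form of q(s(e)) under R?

1. q(s(e))  →  q(e)   [R1 at ε]
2. q(e)  →  s(q(a))   [R2 at ε]
3. s(q(a))  →  s(a)   [R3 at 1]

s(a)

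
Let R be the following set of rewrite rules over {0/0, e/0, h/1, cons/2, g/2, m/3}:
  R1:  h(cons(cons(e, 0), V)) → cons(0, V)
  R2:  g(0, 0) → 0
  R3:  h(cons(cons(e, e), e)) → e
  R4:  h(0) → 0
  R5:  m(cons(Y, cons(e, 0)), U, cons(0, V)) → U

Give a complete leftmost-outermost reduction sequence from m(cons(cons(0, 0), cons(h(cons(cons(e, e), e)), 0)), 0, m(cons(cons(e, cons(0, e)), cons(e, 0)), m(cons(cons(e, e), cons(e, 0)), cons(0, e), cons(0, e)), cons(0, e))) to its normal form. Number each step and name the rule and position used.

0

1. m(cons(cons(0, 0), cons(h(cons(cons(e, e), e)), 0)), 0, m(cons(cons(e, cons(0, e)), cons(e, 0)), m(cons(cons(e, e), cons(e, 0)), cons(0, e), cons(0, e)), cons(0, e)))  →  m(cons(cons(0, 0), cons(e, 0)), 0, m(cons(cons(e, cons(0, e)), cons(e, 0)), m(cons(cons(e, e), cons(e, 0)), cons(0, e), cons(0, e)), cons(0, e)))   [R3 at 1.2.1]
2. m(cons(cons(0, 0), cons(e, 0)), 0, m(cons(cons(e, cons(0, e)), cons(e, 0)), m(cons(cons(e, e), cons(e, 0)), cons(0, e), cons(0, e)), cons(0, e)))  →  m(cons(cons(0, 0), cons(e, 0)), 0, m(cons(cons(e, e), cons(e, 0)), cons(0, e), cons(0, e)))   [R5 at 3]
3. m(cons(cons(0, 0), cons(e, 0)), 0, m(cons(cons(e, e), cons(e, 0)), cons(0, e), cons(0, e)))  →  m(cons(cons(0, 0), cons(e, 0)), 0, cons(0, e))   [R5 at 3]
4. m(cons(cons(0, 0), cons(e, 0)), 0, cons(0, e))  →  0   [R5 at ε]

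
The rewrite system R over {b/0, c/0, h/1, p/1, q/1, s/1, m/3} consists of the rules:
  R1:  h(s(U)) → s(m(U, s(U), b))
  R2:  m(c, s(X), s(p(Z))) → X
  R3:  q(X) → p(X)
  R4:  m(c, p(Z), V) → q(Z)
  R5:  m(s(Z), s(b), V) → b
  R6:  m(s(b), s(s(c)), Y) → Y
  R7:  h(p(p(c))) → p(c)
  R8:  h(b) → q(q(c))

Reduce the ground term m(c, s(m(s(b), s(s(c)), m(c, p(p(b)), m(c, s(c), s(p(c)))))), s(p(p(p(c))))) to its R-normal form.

1. m(c, s(m(s(b), s(s(c)), m(c, p(p(b)), m(c, s(c), s(p(c)))))), s(p(p(p(c)))))  →  m(s(b), s(s(c)), m(c, p(p(b)), m(c, s(c), s(p(c)))))   [R2 at ε]
2. m(s(b), s(s(c)), m(c, p(p(b)), m(c, s(c), s(p(c)))))  →  m(c, p(p(b)), m(c, s(c), s(p(c))))   [R6 at ε]
3. m(c, p(p(b)), m(c, s(c), s(p(c))))  →  q(p(b))   [R4 at ε]
4. q(p(b))  →  p(p(b))   [R3 at ε]

p(p(b))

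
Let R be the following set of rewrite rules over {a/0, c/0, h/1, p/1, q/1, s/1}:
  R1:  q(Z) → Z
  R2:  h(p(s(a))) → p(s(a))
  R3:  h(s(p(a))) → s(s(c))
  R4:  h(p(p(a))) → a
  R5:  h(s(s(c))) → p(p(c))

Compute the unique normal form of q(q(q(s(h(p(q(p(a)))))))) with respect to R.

s(a)

1. q(q(q(s(h(p(q(p(a))))))))  →  q(q(s(h(p(q(p(a)))))))   [R1 at ε]
2. q(q(s(h(p(q(p(a)))))))  →  q(s(h(p(q(p(a))))))   [R1 at ε]
3. q(s(h(p(q(p(a))))))  →  s(h(p(q(p(a)))))   [R1 at ε]
4. s(h(p(q(p(a)))))  →  s(h(p(p(a))))   [R1 at 1.1.1]
5. s(h(p(p(a))))  →  s(a)   [R4 at 1]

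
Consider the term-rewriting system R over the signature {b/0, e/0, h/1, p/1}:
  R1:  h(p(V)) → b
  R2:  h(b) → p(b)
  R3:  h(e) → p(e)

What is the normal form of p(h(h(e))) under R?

1. p(h(h(e)))  →  p(h(p(e)))   [R3 at 1.1]
2. p(h(p(e)))  →  p(b)   [R1 at 1]

p(b)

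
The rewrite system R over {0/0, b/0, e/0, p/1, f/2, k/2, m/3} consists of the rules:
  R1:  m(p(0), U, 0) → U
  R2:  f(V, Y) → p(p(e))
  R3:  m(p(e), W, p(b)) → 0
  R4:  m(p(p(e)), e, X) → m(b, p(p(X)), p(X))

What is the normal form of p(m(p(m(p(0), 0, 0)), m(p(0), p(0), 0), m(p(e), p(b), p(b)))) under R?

1. p(m(p(m(p(0), 0, 0)), m(p(0), p(0), 0), m(p(e), p(b), p(b))))  →  p(m(p(0), m(p(0), p(0), 0), m(p(e), p(b), p(b))))   [R1 at 1.1.1]
2. p(m(p(0), m(p(0), p(0), 0), m(p(e), p(b), p(b))))  →  p(m(p(0), p(0), m(p(e), p(b), p(b))))   [R1 at 1.2]
3. p(m(p(0), p(0), m(p(e), p(b), p(b))))  →  p(m(p(0), p(0), 0))   [R3 at 1.3]
4. p(m(p(0), p(0), 0))  →  p(p(0))   [R1 at 1]

p(p(0))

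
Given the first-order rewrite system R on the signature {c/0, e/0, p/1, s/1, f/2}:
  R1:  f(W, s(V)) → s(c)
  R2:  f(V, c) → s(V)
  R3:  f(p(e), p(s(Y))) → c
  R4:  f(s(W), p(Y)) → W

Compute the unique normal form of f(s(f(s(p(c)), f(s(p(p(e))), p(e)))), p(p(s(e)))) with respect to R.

1. f(s(f(s(p(c)), f(s(p(p(e))), p(e)))), p(p(s(e))))  →  f(s(p(c)), f(s(p(p(e))), p(e)))   [R4 at ε]
2. f(s(p(c)), f(s(p(p(e))), p(e)))  →  f(s(p(c)), p(p(e)))   [R4 at 2]
3. f(s(p(c)), p(p(e)))  →  p(c)   [R4 at ε]

p(c)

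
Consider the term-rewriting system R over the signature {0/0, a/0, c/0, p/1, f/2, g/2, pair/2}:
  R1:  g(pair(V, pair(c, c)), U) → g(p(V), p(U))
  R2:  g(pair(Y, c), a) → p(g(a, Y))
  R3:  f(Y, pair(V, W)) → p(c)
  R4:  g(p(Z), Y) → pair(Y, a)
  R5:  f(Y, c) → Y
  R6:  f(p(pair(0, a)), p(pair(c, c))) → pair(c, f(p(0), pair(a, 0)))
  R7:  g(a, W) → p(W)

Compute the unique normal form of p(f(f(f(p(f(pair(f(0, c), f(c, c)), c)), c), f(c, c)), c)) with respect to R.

1. p(f(f(f(p(f(pair(f(0, c), f(c, c)), c)), c), f(c, c)), c))  →  p(f(f(p(f(pair(f(0, c), f(c, c)), c)), c), f(c, c)))   [R5 at 1]
2. p(f(f(p(f(pair(f(0, c), f(c, c)), c)), c), f(c, c)))  →  p(f(p(f(pair(f(0, c), f(c, c)), c)), f(c, c)))   [R5 at 1.1]
3. p(f(p(f(pair(f(0, c), f(c, c)), c)), f(c, c)))  →  p(f(p(pair(f(0, c), f(c, c))), f(c, c)))   [R5 at 1.1.1]
4. p(f(p(pair(f(0, c), f(c, c))), f(c, c)))  →  p(f(p(pair(0, f(c, c))), f(c, c)))   [R5 at 1.1.1.1]
5. p(f(p(pair(0, f(c, c))), f(c, c)))  →  p(f(p(pair(0, c)), f(c, c)))   [R5 at 1.1.1.2]
6. p(f(p(pair(0, c)), f(c, c)))  →  p(f(p(pair(0, c)), c))   [R5 at 1.2]
7. p(f(p(pair(0, c)), c))  →  p(p(pair(0, c)))   [R5 at 1]

p(p(pair(0, c)))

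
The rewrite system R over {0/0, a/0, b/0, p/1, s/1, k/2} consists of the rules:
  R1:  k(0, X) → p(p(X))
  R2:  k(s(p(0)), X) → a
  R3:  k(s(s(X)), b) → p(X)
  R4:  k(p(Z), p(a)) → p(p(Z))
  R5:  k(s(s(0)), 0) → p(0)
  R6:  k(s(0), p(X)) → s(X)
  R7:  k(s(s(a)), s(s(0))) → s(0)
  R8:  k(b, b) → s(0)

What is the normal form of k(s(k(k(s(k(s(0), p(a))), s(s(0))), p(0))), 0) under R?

p(0)

1. k(s(k(k(s(k(s(0), p(a))), s(s(0))), p(0))), 0)  →  k(s(k(k(s(s(a)), s(s(0))), p(0))), 0)   [R6 at 1.1.1.1.1]
2. k(s(k(k(s(s(a)), s(s(0))), p(0))), 0)  →  k(s(k(s(0), p(0))), 0)   [R7 at 1.1.1]
3. k(s(k(s(0), p(0))), 0)  →  k(s(s(0)), 0)   [R6 at 1.1]
4. k(s(s(0)), 0)  →  p(0)   [R5 at ε]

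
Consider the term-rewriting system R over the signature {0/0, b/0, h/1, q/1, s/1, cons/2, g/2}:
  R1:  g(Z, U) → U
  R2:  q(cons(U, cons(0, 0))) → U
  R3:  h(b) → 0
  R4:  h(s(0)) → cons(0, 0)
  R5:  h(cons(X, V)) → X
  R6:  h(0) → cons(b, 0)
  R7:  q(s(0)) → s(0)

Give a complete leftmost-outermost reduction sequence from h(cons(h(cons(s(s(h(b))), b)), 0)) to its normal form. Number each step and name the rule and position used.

1. h(cons(h(cons(s(s(h(b))), b)), 0))  →  h(cons(s(s(h(b))), b))   [R5 at ε]
2. h(cons(s(s(h(b))), b))  →  s(s(h(b)))   [R5 at ε]
3. s(s(h(b)))  →  s(s(0))   [R3 at 1.1]

s(s(0))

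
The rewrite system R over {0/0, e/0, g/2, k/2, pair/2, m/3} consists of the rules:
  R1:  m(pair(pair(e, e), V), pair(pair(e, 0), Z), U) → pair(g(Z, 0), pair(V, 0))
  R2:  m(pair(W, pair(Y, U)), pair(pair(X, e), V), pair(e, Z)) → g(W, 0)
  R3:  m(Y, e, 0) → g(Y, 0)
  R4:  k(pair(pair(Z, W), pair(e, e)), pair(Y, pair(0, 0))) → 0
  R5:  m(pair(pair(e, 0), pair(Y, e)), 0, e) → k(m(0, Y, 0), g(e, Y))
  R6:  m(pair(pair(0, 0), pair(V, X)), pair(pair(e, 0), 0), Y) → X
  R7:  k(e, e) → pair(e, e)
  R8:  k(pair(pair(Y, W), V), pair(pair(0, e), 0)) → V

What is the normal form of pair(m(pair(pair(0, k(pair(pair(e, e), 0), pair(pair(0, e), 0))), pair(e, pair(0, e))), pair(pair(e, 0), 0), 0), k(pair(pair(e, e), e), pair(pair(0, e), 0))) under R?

1. pair(m(pair(pair(0, k(pair(pair(e, e), 0), pair(pair(0, e), 0))), pair(e, pair(0, e))), pair(pair(e, 0), 0), 0), k(pair(pair(e, e), e), pair(pair(0, e), 0)))  →  pair(m(pair(pair(0, 0), pair(e, pair(0, e))), pair(pair(e, 0), 0), 0), k(pair(pair(e, e), e), pair(pair(0, e), 0)))   [R8 at 1.1.1.2]
2. pair(m(pair(pair(0, 0), pair(e, pair(0, e))), pair(pair(e, 0), 0), 0), k(pair(pair(e, e), e), pair(pair(0, e), 0)))  →  pair(pair(0, e), k(pair(pair(e, e), e), pair(pair(0, e), 0)))   [R6 at 1]
3. pair(pair(0, e), k(pair(pair(e, e), e), pair(pair(0, e), 0)))  →  pair(pair(0, e), e)   [R8 at 2]

pair(pair(0, e), e)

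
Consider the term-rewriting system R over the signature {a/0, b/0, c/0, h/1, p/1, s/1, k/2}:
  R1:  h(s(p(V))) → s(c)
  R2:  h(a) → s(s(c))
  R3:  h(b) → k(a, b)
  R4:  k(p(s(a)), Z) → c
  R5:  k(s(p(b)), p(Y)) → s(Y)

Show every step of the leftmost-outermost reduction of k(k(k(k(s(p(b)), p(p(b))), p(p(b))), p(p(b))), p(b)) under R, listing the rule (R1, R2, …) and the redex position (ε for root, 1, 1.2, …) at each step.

s(b)

1. k(k(k(k(s(p(b)), p(p(b))), p(p(b))), p(p(b))), p(b))  →  k(k(k(s(p(b)), p(p(b))), p(p(b))), p(b))   [R5 at 1.1.1]
2. k(k(k(s(p(b)), p(p(b))), p(p(b))), p(b))  →  k(k(s(p(b)), p(p(b))), p(b))   [R5 at 1.1]
3. k(k(s(p(b)), p(p(b))), p(b))  →  k(s(p(b)), p(b))   [R5 at 1]
4. k(s(p(b)), p(b))  →  s(b)   [R5 at ε]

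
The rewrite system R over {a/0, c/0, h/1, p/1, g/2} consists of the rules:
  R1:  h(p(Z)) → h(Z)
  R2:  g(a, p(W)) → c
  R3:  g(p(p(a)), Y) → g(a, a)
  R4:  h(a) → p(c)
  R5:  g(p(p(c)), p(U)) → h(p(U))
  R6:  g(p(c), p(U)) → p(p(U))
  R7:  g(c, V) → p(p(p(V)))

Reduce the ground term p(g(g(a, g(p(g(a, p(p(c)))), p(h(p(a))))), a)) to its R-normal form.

p(p(p(p(a))))

1. p(g(g(a, g(p(g(a, p(p(c)))), p(h(p(a))))), a))  →  p(g(g(a, g(p(c), p(h(p(a))))), a))   [R2 at 1.1.2.1.1]
2. p(g(g(a, g(p(c), p(h(p(a))))), a))  →  p(g(g(a, p(p(h(p(a))))), a))   [R6 at 1.1.2]
3. p(g(g(a, p(p(h(p(a))))), a))  →  p(g(c, a))   [R2 at 1.1]
4. p(g(c, a))  →  p(p(p(p(a))))   [R7 at 1]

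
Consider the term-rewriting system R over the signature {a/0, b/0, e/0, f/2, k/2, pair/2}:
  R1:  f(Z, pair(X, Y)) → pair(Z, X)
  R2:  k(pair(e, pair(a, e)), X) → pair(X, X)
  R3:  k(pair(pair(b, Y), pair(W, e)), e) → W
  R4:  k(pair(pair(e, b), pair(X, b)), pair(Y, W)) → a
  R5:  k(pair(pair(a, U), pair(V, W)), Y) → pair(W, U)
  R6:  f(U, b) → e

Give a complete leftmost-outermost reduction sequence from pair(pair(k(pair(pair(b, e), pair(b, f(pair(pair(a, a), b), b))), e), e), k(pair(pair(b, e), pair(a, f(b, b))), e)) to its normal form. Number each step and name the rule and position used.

pair(pair(b, e), a)

1. pair(pair(k(pair(pair(b, e), pair(b, f(pair(pair(a, a), b), b))), e), e), k(pair(pair(b, e), pair(a, f(b, b))), e))  →  pair(pair(k(pair(pair(b, e), pair(b, e)), e), e), k(pair(pair(b, e), pair(a, f(b, b))), e))   [R6 at 1.1.1.2.2]
2. pair(pair(k(pair(pair(b, e), pair(b, e)), e), e), k(pair(pair(b, e), pair(a, f(b, b))), e))  →  pair(pair(b, e), k(pair(pair(b, e), pair(a, f(b, b))), e))   [R3 at 1.1]
3. pair(pair(b, e), k(pair(pair(b, e), pair(a, f(b, b))), e))  →  pair(pair(b, e), k(pair(pair(b, e), pair(a, e)), e))   [R6 at 2.1.2.2]
4. pair(pair(b, e), k(pair(pair(b, e), pair(a, e)), e))  →  pair(pair(b, e), a)   [R3 at 2]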